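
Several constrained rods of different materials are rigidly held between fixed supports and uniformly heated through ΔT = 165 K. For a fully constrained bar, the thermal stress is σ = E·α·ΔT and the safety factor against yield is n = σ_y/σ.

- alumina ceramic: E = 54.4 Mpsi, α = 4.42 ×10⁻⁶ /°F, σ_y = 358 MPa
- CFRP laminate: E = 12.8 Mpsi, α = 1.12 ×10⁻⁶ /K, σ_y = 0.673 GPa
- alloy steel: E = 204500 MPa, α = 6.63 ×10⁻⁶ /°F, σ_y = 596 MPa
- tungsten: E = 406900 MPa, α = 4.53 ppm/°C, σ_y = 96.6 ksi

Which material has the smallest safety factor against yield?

In consistent units (E in GPa, α in ×10⁻⁶/K, σ_y in MPa):
  alumina ceramic: E = 375.1, α = 7.96, σ_y = 358.0 → σ = 492 MPa, n = 0.727
  CFRP laminate: E = 88.25, α = 1.12, σ_y = 673.0 → σ = 16.3 MPa, n = 41.3
  alloy steel: E = 204.5, α = 11.9, σ_y = 596.0 → σ = 403 MPa, n = 1.48
  tungsten: E = 406.9, α = 4.53, σ_y = 666.0 → σ = 304 MPa, n = 2.19
The minimum is alumina ceramic at n = 0.727.

alumina ceramic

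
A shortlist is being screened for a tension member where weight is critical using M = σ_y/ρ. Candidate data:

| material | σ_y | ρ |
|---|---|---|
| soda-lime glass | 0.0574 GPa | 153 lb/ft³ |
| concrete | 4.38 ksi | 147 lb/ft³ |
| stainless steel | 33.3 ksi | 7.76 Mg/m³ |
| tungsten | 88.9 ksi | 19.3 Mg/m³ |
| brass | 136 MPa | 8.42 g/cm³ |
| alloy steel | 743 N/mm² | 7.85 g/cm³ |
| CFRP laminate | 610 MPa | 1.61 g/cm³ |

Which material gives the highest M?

After converting to SI:
  soda-lime glass: σ_y = 57.40 MPa, ρ = 2451 kg/m³
  concrete: σ_y = 30.20 MPa, ρ = 2355 kg/m³
  stainless steel: σ_y = 229.6 MPa, ρ = 7760 kg/m³
  tungsten: σ_y = 612.9 MPa, ρ = 19300 kg/m³
  brass: σ_y = 136.0 MPa, ρ = 8420 kg/m³
  alloy steel: σ_y = 743.0 MPa, ρ = 7850 kg/m³
  CFRP laminate: σ_y = 610.0 MPa, ρ = 1610 kg/m³
  CFRP laminate: M = 379 kN·m/kg
  alloy steel: M = 94.6 kN·m/kg
  tungsten: M = 31.8 kN·m/kg
  stainless steel: M = 29.6 kN·m/kg
  soda-lime glass: M = 23.4 kN·m/kg
  brass: M = 16.2 kN·m/kg
  concrete: M = 12.8 kN·m/kg
CFRP laminate ranks first.

CFRP laminate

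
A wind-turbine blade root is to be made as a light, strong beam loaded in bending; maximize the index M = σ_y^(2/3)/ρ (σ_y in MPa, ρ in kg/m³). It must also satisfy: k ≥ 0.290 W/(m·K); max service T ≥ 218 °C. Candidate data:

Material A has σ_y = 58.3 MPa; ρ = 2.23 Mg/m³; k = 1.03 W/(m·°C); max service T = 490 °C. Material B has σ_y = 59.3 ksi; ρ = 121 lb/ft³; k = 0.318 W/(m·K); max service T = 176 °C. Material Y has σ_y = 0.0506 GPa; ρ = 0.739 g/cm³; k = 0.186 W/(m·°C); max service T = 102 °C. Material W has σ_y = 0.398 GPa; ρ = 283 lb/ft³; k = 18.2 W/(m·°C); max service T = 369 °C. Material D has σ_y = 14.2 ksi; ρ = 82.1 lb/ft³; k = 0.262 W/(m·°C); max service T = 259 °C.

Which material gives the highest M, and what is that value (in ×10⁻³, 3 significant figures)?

Screen on constraints: k ≥ 0.290 W/(m·K); max service T ≥ 218 °C. Survivors: material A, material W.
Convert each candidate to consistent units, then evaluate M:
  material A: σ_y = 58.30 MPa, ρ = 2230 kg/m³
  material W: σ_y = 398.0 MPa, ρ = 4533 kg/m³
  material W: M = 11.9×10⁻³
  material A: M = 6.74×10⁻³
Material W has the largest M.

material W, M = 11.9×10⁻³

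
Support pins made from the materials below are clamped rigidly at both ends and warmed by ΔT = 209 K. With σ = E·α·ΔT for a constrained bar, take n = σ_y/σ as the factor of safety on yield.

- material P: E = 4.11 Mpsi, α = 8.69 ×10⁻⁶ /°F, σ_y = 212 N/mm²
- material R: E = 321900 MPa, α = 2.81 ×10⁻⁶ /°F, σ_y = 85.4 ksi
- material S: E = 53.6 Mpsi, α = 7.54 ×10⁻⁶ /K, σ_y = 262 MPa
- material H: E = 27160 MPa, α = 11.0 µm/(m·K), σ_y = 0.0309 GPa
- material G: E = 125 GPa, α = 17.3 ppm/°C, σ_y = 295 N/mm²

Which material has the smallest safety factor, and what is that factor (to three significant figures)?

material S, n = 0.450

With everything in SI (GPa, ×10⁻⁶/K, MPa):
  material P: E = 28.34, α = 15.6, σ_y = 212.0 → σ = 92.6 MPa, n = 2.29
  material R: E = 321.9, α = 5.06, σ_y = 588.8 → σ = 340 MPa, n = 1.73
  material S: E = 369.6, α = 7.54, σ_y = 262.0 → σ = 582 MPa, n = 0.450
  material H: E = 27.16, α = 11.0, σ_y = 30.90 → σ = 62.4 MPa, n = 0.495
  material G: E = 125.0, α = 17.3, σ_y = 295.0 → σ = 452 MPa, n = 0.653
Smallest n: material S with n = 0.450.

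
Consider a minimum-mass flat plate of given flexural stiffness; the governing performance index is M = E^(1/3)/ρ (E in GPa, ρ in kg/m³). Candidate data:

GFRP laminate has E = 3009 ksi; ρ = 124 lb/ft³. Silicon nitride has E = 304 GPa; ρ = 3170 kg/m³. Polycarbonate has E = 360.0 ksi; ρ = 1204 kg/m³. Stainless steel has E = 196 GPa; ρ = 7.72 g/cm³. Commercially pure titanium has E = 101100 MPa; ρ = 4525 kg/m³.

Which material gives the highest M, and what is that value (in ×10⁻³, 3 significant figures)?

After converting to SI:
  GFRP laminate: E = 20.75 GPa, ρ = 1986 kg/m³
  silicon nitride: E = 304.0 GPa, ρ = 3170 kg/m³
  polycarbonate: E = 2.482 GPa, ρ = 1204 kg/m³
  stainless steel: E = 196.0 GPa, ρ = 7720 kg/m³
  commercially pure titanium: E = 101.1 GPa, ρ = 4525 kg/m³
  silicon nitride: M = 2.12×10⁻³
  GFRP laminate: M = 1.38×10⁻³
  polycarbonate: M = 1.12×10⁻³
  commercially pure titanium: M = 1.03×10⁻³
  stainless steel: M = 0.752×10⁻³
Highest index: silicon nitride.

silicon nitride, M = 2.12×10⁻³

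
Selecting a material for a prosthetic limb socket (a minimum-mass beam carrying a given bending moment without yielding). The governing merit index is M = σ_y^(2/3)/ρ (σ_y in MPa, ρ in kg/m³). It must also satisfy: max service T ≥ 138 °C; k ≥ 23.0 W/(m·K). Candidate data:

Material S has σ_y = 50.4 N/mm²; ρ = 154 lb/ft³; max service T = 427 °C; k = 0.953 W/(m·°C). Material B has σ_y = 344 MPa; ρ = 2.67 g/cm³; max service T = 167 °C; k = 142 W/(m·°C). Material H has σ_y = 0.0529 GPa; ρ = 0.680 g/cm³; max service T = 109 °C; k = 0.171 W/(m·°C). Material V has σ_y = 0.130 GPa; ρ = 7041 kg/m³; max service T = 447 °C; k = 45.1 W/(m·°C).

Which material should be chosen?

Screen on constraints: max service T ≥ 138 °C; k ≥ 23.0 W/(m·K). Survivors: material B, material V.
After converting to SI:
  material B: σ_y = 344.0 MPa, ρ = 2670 kg/m³
  material V: σ_y = 130.0 MPa, ρ = 7041 kg/m³
  material B: M = 18.4×10⁻³
  material V: M = 3.64×10⁻³
Material B has the largest M.

material B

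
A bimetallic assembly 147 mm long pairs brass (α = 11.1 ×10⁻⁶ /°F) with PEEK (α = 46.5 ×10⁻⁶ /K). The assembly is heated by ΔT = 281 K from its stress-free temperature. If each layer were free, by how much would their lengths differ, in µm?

brass: α = 11.1×10⁻⁶/°F × 9/5 = 20.0×10⁻⁶/K.
Δα = |20.0 − 46.5|×10⁻⁶/K = 26.5×10⁻⁶/K.
ΔL_mismatch = Δα·L·ΔT = 26.5×10⁻⁶ × 147.0 mm × 281.0 K = 1100 µm.

1100 µm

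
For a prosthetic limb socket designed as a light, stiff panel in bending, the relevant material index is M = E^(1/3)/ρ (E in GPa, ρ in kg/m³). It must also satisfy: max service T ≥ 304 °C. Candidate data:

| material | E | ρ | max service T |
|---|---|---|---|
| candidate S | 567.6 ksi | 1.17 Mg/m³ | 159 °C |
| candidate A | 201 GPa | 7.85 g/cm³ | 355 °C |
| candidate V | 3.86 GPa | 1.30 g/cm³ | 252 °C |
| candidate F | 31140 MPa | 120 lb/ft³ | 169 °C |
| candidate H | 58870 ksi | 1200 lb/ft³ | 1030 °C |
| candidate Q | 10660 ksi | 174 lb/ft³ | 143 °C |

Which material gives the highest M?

candidate A

Screen on constraints: max service T ≥ 304 °C. Survivors: candidate A, candidate H.
Convert each candidate to consistent units, then evaluate M:
  candidate A: E = 201.0 GPa, ρ = 7850 kg/m³
  candidate H: E = 405.9 GPa, ρ = 19220 kg/m³
  candidate A: M = 0.746×10⁻³
  candidate H: M = 0.385×10⁻³
Candidate A ranks first.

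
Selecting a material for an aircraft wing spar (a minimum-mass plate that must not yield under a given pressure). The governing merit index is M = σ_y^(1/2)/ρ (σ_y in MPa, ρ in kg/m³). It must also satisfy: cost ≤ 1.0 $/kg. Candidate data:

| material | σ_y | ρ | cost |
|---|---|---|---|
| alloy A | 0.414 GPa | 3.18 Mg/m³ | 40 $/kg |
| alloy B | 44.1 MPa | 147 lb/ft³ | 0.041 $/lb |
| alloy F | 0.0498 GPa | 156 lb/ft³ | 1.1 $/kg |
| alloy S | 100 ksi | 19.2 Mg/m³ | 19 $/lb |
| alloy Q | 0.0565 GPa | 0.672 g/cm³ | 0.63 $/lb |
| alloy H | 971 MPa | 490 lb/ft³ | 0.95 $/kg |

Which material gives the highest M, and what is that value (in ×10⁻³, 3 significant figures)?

alloy H, M = 3.97×10⁻³

Screen on constraints: cost ≤ 1.0 $/kg. Survivors: alloy B, alloy H.
After converting to SI:
  alloy B: σ_y = 44.10 MPa, ρ = 2355 kg/m³
  alloy H: σ_y = 971.0 MPa, ρ = 7849 kg/m³
  alloy H: M = 3.97×10⁻³
  alloy B: M = 2.82×10⁻³
Highest index: alloy H.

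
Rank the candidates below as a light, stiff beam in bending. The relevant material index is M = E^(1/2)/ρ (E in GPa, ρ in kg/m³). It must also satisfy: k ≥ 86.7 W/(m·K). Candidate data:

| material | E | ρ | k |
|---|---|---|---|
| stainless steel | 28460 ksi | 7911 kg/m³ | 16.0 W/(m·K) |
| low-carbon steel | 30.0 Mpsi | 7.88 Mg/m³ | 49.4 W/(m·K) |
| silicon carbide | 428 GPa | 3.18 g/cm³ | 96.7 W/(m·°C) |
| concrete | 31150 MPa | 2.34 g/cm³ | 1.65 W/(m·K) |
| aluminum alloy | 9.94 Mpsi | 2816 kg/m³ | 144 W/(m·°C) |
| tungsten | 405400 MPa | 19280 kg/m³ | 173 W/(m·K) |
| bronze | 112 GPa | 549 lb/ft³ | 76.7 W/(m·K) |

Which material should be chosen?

silicon carbide

Screen on constraints: k ≥ 86.7 W/(m·K). Survivors: silicon carbide, aluminum alloy, tungsten.
In SI units:
  silicon carbide: E = 428.0 GPa, ρ = 3180 kg/m³
  aluminum alloy: E = 68.53 GPa, ρ = 2816 kg/m³
  tungsten: E = 405.4 GPa, ρ = 19280 kg/m³
  silicon carbide: M = 6.51×10⁻³
  aluminum alloy: M = 2.94×10⁻³
  tungsten: M = 1.04×10⁻³
Highest index: silicon carbide.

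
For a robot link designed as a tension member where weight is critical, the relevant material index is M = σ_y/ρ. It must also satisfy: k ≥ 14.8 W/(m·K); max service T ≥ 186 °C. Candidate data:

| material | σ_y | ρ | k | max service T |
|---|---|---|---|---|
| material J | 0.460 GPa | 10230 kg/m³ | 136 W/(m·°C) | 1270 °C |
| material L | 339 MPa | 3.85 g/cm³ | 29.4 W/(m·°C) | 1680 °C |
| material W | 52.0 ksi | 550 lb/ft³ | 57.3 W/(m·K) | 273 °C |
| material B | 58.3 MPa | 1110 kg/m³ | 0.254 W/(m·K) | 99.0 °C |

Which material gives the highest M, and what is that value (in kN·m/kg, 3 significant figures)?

material L, M = 88.1 kN·m/kg

Screen on constraints: k ≥ 14.8 W/(m·K); max service T ≥ 186 °C. Survivors: material J, material L, material W.
After converting to SI:
  material J: σ_y = 460.0 MPa, ρ = 10230 kg/m³
  material L: σ_y = 339.0 MPa, ρ = 3850 kg/m³
  material W: σ_y = 358.5 MPa, ρ = 8810 kg/m³
  material L: M = 88.1 kN·m/kg
  material J: M = 45.0 kN·m/kg
  material W: M = 40.7 kN·m/kg
The maximum is for material L.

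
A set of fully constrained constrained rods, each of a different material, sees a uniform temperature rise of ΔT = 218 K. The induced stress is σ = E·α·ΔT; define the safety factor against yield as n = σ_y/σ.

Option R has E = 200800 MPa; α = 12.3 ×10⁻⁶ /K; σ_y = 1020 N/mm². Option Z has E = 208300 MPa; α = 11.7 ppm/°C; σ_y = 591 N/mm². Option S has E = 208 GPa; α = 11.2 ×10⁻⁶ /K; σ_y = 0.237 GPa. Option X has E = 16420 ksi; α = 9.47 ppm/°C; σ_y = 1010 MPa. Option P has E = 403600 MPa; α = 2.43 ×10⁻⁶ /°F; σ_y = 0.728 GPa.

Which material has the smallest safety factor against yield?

option S

With everything in SI (GPa, ×10⁻⁶/K, MPa):
  option R: E = 200.8, α = 12.3, σ_y = 1020 → σ = 538 MPa, n = 1.89
  option Z: E = 208.3, α = 11.7, σ_y = 591.0 → σ = 531 MPa, n = 1.11
  option S: E = 208.0, α = 11.2, σ_y = 237.0 → σ = 508 MPa, n = 0.467
  option X: E = 113.2, α = 9.47, σ_y = 1010 → σ = 234 MPa, n = 4.32
  option P: E = 403.6, α = 4.37, σ_y = 728.0 → σ = 385 MPa, n = 1.89
Option S has the lowest safety factor, n = 0.467.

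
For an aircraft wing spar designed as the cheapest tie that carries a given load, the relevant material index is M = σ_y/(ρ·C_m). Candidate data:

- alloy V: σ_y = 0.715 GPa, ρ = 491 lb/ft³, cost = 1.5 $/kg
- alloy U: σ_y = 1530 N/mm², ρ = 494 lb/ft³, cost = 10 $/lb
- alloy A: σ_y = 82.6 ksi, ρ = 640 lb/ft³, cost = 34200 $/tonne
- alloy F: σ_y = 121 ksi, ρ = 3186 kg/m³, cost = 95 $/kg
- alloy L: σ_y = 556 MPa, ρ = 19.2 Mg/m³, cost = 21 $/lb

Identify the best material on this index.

alloy V

Normalizing units and computing the index:
  alloy V: σ_y = 715.0 MPa, ρ = 7865 kg/m³, cost = 1.500 $/kg
  alloy U: σ_y = 1530 MPa, ρ = 7913 kg/m³, cost = 22.05 $/kg
  alloy A: σ_y = 569.5 MPa, ρ = 10250 kg/m³, cost = 34.20 $/kg
  alloy F: σ_y = 834.3 MPa, ρ = 3186 kg/m³, cost = 95.00 $/kg
  alloy L: σ_y = 556.0 MPa, ρ = 19200 kg/m³, cost = 46.30 $/kg
  alloy V: M = 60.6 kN·m per $
  alloy U: M = 8.77 kN·m per $
  alloy F: M = 2.76 kN·m per $
  alloy A: M = 1.62 kN·m per $
  alloy L: M = 0.626 kN·m per $
Alloy V ranks first.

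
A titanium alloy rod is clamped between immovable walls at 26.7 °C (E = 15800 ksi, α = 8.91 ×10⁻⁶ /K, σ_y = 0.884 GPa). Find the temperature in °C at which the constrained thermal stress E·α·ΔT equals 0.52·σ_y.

500 °C

E = 15800 ksi = 108.9 GPa.
σ_y = 0.884 GPa = 884.0 MPa.
E·α·ΔT = 459.7 MPa ⇒ ΔT = 459.7 / (108.9×10³ × 8.91×10⁻⁶) = 473.6 K.
T = 26.7 + 473.6 = 500.3 °C.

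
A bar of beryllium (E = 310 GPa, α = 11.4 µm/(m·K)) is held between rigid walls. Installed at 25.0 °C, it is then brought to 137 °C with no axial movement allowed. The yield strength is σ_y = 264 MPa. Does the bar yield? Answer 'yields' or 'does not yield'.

ΔT = 112.0 K. Constrained thermal stress σ = E·α·ΔT = 310.0×10³ MPa × 11.4×10⁻⁶ × 112.0 = 396 MPa (compressive).
Compare to σ_y = 264 MPa: σ ≥ σ_y, so it yields.

yields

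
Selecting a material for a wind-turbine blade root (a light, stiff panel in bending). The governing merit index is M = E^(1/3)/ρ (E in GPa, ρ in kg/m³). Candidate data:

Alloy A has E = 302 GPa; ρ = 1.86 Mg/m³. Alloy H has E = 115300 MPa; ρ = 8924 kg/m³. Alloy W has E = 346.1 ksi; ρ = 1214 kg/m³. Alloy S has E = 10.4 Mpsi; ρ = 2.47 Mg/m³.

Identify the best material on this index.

alloy A

Convert each candidate to consistent units, then evaluate M:
  alloy A: E = 302.0 GPa, ρ = 1860 kg/m³
  alloy H: E = 115.3 GPa, ρ = 8924 kg/m³
  alloy W: E = 2.386 GPa, ρ = 1214 kg/m³
  alloy S: E = 71.71 GPa, ρ = 2470 kg/m³
  alloy A: M = 3.61×10⁻³
  alloy S: M = 1.68×10⁻³
  alloy W: M = 1.10×10⁻³
  alloy H: M = 0.545×10⁻³
The maximum is for alloy A.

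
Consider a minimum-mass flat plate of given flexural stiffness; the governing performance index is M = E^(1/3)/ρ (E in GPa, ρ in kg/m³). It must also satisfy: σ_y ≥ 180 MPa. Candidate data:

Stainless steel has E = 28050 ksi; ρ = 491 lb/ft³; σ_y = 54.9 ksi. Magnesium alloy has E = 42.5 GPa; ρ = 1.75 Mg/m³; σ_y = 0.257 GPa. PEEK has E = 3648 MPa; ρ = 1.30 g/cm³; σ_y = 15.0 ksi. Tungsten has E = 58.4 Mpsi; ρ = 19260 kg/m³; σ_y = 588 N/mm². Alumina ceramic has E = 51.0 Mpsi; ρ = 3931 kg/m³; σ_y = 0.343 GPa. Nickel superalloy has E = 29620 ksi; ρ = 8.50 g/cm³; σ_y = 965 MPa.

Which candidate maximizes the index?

magnesium alloy

Screen on constraints: σ_y ≥ 180 MPa. Survivors: stainless steel, magnesium alloy, tungsten, alumina ceramic, nickel superalloy.
Putting every candidate on a common basis:
  stainless steel: E = 193.4 GPa, ρ = 7865 kg/m³
  magnesium alloy: E = 42.50 GPa, ρ = 1750 kg/m³
  tungsten: E = 402.7 GPa, ρ = 19260 kg/m³
  alumina ceramic: E = 351.6 GPa, ρ = 3931 kg/m³
  nickel superalloy: E = 204.2 GPa, ρ = 8500 kg/m³
  magnesium alloy: M = 1.99×10⁻³
  alumina ceramic: M = 1.80×10⁻³
  stainless steel: M = 0.735×10⁻³
  nickel superalloy: M = 0.693×10⁻³
  tungsten: M = 0.383×10⁻³
Magnesium alloy has the largest M.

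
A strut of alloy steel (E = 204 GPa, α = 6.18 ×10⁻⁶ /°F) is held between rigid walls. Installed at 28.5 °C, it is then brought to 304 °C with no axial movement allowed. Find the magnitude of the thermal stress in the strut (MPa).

625 MPa

α = 6.18×10⁻⁶/°F × 9/5 = 11.1×10⁻⁶/K.
ΔT = 275.5 K. Constrained thermal stress σ = E·α·ΔT = 204.0×10³ MPa × 11.1×10⁻⁶ × 275.5 = 625 MPa (compressive).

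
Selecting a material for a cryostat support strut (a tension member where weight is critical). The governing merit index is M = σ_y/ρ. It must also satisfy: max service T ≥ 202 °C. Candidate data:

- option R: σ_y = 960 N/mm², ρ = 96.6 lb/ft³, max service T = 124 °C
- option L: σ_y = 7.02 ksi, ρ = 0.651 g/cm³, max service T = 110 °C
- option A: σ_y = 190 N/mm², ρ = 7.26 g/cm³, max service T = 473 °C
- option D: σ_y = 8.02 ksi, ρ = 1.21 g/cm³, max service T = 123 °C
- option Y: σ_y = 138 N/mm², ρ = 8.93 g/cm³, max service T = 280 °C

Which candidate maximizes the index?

option A

Screen on constraints: max service T ≥ 202 °C. Survivors: option A, option Y.
Putting every candidate on a common basis:
  option A: σ_y = 190.0 MPa, ρ = 7260 kg/m³
  option Y: σ_y = 138.0 MPa, ρ = 8930 kg/m³
  option A: M = 26.2 kN·m/kg
  option Y: M = 15.5 kN·m/kg
The maximum is for option A.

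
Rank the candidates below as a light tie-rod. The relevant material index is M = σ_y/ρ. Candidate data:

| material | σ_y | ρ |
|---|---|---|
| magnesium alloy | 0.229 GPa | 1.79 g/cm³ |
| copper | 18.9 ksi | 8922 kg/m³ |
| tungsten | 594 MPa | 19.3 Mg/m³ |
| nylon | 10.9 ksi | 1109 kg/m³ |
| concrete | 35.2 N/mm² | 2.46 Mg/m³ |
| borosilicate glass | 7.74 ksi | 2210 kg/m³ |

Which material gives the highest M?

Putting every candidate on a common basis:
  magnesium alloy: σ_y = 229.0 MPa, ρ = 1790 kg/m³
  copper: σ_y = 130.3 MPa, ρ = 8922 kg/m³
  tungsten: σ_y = 594.0 MPa, ρ = 19300 kg/m³
  nylon: σ_y = 75.15 MPa, ρ = 1109 kg/m³
  concrete: σ_y = 35.20 MPa, ρ = 2460 kg/m³
  borosilicate glass: σ_y = 53.37 MPa, ρ = 2210 kg/m³
  magnesium alloy: M = 128 kN·m/kg
  nylon: M = 67.8 kN·m/kg
  tungsten: M = 30.8 kN·m/kg
  borosilicate glass: M = 24.1 kN·m/kg
  copper: M = 14.6 kN·m/kg
  concrete: M = 14.3 kN·m/kg
Magnesium alloy ranks first.

magnesium alloy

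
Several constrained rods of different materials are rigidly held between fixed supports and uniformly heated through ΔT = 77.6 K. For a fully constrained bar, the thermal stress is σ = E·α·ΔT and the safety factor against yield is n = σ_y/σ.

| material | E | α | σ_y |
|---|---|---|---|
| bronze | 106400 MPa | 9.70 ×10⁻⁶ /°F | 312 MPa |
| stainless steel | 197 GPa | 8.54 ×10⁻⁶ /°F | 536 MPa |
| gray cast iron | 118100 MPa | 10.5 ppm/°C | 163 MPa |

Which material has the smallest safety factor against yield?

gray cast iron

In consistent units (E in GPa, α in ×10⁻⁶/K, σ_y in MPa):
  bronze: E = 106.4, α = 17.5, σ_y = 312.0 → σ = 144 MPa, n = 2.16
  stainless steel: E = 197.0, α = 15.4, σ_y = 536.0 → σ = 235 MPa, n = 2.28
  gray cast iron: E = 118.1, α = 10.5, σ_y = 163.0 → σ = 96.2 MPa, n = 1.69
The minimum is gray cast iron at n = 1.69.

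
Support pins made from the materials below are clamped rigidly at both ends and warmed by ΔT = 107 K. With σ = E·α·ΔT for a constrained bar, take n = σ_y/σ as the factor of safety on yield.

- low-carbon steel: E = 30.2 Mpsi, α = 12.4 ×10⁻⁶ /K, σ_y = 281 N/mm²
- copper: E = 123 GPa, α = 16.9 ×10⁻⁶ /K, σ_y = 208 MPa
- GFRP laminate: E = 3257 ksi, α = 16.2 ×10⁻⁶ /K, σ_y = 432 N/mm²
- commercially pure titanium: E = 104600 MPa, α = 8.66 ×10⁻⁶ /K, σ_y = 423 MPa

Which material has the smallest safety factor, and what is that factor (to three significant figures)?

copper, n = 0.935

With everything in SI (GPa, ×10⁻⁶/K, MPa):
  low-carbon steel: E = 208.2, α = 12.4, σ_y = 281.0 → σ = 276 MPa, n = 1.02
  copper: E = 123.0, α = 16.9, σ_y = 208.0 → σ = 222 MPa, n = 0.935
  GFRP laminate: E = 22.46, α = 16.2, σ_y = 432.0 → σ = 38.9 MPa, n = 11.1
  commercially pure titanium: E = 104.6, α = 8.66, σ_y = 423.0 → σ = 96.9 MPa, n = 4.36
The minimum is copper at n = 0.935.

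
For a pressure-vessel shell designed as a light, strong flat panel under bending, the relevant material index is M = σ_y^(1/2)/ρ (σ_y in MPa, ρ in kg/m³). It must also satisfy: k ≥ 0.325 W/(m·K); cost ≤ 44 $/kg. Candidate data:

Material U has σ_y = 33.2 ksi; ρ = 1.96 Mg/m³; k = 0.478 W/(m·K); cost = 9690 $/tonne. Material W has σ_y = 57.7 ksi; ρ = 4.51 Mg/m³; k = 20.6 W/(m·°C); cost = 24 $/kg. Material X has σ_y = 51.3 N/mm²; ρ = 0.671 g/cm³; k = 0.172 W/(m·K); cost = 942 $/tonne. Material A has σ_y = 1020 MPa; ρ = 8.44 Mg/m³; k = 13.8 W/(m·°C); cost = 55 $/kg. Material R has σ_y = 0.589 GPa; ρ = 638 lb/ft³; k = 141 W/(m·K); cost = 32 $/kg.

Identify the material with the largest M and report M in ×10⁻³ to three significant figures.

material U, M = 7.72×10⁻³

Screen on constraints: k ≥ 0.325 W/(m·K); cost ≤ 44 $/kg. Survivors: material U, material W, material R.
After converting to SI:
  material U: σ_y = 228.9 MPa, ρ = 1960 kg/m³
  material W: σ_y = 397.8 MPa, ρ = 4510 kg/m³
  material R: σ_y = 589.0 MPa, ρ = 10220 kg/m³
  material U: M = 7.72×10⁻³
  material W: M = 4.42×10⁻³
  material R: M = 2.37×10⁻³
Material U has the largest M.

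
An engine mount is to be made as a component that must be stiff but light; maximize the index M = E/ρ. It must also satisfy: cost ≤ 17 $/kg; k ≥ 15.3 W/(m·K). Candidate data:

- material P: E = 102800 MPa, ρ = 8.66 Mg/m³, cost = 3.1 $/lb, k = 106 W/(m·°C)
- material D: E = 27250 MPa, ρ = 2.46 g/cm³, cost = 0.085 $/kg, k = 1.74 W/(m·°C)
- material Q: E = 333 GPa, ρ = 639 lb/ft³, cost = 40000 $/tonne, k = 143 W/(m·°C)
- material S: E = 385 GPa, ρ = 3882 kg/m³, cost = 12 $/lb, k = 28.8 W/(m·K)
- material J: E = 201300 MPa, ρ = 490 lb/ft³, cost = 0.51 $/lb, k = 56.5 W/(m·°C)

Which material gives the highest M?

material J

Screen on constraints: cost ≤ 17 $/kg; k ≥ 15.3 W/(m·K). Survivors: material P, material J.
In SI units:
  material P: E = 102.8 GPa, ρ = 8660 kg/m³
  material J: E = 201.3 GPa, ρ = 7849 kg/m³
  material J: M = 25.6 MN·m/kg
  material P: M = 11.9 MN·m/kg
Material J has the largest M.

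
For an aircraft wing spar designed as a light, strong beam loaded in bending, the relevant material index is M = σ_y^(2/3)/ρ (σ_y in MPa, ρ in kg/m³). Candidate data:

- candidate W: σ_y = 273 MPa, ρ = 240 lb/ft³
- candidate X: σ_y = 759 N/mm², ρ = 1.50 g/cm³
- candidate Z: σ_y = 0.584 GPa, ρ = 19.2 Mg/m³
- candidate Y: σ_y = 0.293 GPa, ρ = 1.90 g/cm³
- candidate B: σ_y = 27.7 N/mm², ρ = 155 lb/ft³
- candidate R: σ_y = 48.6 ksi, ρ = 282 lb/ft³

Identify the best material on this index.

Normalizing units and computing the index:
  candidate W: σ_y = 273.0 MPa, ρ = 3844 kg/m³
  candidate X: σ_y = 759.0 MPa, ρ = 1500 kg/m³
  candidate Z: σ_y = 584.0 MPa, ρ = 19200 kg/m³
  candidate Y: σ_y = 293.0 MPa, ρ = 1900 kg/m³
  candidate B: σ_y = 27.70 MPa, ρ = 2483 kg/m³
  candidate R: σ_y = 335.1 MPa, ρ = 4517 kg/m³
  candidate X: M = 55.5×10⁻³
  candidate Y: M = 23.2×10⁻³
  candidate W: M = 10.9×10⁻³
  candidate R: M = 10.7×10⁻³
  candidate B: M = 3.69×10⁻³
  candidate Z: M = 3.64×10⁻³
Highest index: candidate X.

candidate X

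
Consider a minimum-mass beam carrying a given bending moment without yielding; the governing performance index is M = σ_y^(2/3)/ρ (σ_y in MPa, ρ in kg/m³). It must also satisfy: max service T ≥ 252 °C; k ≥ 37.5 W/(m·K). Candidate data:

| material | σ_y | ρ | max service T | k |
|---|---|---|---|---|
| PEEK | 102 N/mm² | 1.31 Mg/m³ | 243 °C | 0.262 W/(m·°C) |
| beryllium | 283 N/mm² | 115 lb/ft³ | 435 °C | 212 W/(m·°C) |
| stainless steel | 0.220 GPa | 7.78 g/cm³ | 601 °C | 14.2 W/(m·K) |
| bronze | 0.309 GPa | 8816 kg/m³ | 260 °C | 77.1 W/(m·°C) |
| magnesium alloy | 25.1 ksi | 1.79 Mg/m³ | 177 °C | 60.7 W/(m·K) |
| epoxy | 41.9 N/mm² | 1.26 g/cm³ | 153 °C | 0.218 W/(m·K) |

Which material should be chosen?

Screen on constraints: max service T ≥ 252 °C; k ≥ 37.5 W/(m·K). Survivors: beryllium, bronze.
Convert each candidate to consistent units, then evaluate M:
  beryllium: σ_y = 283.0 MPa, ρ = 1842 kg/m³
  bronze: σ_y = 309.0 MPa, ρ = 8816 kg/m³
  beryllium: M = 23.4×10⁻³
  bronze: M = 5.18×10⁻³
The maximum is for beryllium.

beryllium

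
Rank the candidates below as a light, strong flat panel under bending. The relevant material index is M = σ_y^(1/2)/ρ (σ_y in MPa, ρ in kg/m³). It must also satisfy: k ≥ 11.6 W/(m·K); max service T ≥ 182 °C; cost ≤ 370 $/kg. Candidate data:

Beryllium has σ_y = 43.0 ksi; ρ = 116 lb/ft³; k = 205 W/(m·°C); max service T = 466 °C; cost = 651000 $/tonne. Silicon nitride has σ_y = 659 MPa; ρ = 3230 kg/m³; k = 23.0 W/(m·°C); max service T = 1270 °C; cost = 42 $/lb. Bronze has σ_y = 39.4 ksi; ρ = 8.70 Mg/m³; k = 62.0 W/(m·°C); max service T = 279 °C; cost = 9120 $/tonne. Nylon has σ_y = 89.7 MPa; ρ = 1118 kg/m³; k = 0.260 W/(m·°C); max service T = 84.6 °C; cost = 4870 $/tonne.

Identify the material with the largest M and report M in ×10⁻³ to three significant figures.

Screen on constraints: k ≥ 11.6 W/(m·K); max service T ≥ 182 °C; cost ≤ 370 $/kg. Survivors: silicon nitride, bronze.
Convert each candidate to consistent units, then evaluate M:
  silicon nitride: σ_y = 659.0 MPa, ρ = 3230 kg/m³
  bronze: σ_y = 271.7 MPa, ρ = 8700 kg/m³
  silicon nitride: M = 7.95×10⁻³
  bronze: M = 1.89×10⁻³
Silicon nitride has the largest M.

silicon nitride, M = 7.95×10⁻³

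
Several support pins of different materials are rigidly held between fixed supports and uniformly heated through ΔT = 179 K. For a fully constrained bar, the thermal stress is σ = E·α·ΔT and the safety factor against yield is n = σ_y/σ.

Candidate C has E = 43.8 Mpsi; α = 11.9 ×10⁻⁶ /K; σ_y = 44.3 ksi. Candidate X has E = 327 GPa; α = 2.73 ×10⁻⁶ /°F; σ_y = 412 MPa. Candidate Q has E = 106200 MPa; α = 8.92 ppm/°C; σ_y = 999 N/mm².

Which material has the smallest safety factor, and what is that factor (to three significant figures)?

candidate C, n = 0.475

In consistent units (E in GPa, α in ×10⁻⁶/K, σ_y in MPa):
  candidate C: E = 302.0, α = 11.9, σ_y = 305.4 → σ = 643 MPa, n = 0.475
  candidate X: E = 327.0, α = 4.91, σ_y = 412.0 → σ = 288 MPa, n = 1.43
  candidate Q: E = 106.2, α = 8.92, σ_y = 999.0 → σ = 170 MPa, n = 5.89
Smallest n: candidate C with n = 0.475.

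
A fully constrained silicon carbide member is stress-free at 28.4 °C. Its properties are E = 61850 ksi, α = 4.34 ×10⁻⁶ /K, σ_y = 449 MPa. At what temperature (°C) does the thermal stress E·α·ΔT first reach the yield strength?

271 °C

E = 61850 ksi = 426.4 GPa.
E·α·ΔT = 449.0 MPa ⇒ ΔT = 449.0 / (426.4×10³ × 4.34×10⁻⁶) = 242.6 K.
T = 28.4 + 242.6 = 271.0 °C.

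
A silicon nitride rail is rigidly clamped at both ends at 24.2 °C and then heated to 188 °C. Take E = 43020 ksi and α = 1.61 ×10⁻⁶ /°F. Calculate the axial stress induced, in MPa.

E = 43020 ksi = 296.6 GPa.
α = 1.61×10⁻⁶/°F × 9/5 = 2.90×10⁻⁶/K.
ΔT = 163.8 K. Constrained thermal stress σ = E·α·ΔT = 296.6×10³ MPa × 2.90×10⁻⁶ × 163.8 = 141 MPa (compressive).

141 MPa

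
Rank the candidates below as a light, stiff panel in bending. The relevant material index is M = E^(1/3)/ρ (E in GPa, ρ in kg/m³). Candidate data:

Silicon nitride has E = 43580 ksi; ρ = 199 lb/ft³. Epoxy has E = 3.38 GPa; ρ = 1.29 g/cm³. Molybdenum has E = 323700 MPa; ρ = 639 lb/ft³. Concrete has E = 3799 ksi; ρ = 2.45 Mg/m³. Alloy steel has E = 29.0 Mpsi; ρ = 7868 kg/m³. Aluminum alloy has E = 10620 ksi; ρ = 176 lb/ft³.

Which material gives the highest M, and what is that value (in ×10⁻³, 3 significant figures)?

Putting every candidate on a common basis:
  silicon nitride: E = 300.5 GPa, ρ = 3188 kg/m³
  epoxy: E = 3.380 GPa, ρ = 1290 kg/m³
  molybdenum: E = 323.7 GPa, ρ = 10240 kg/m³
  concrete: E = 26.19 GPa, ρ = 2450 kg/m³
  alloy steel: E = 199.9 GPa, ρ = 7868 kg/m³
  aluminum alloy: E = 73.22 GPa, ρ = 2819 kg/m³
  silicon nitride: M = 2.10×10⁻³
  aluminum alloy: M = 1.48×10⁻³
  concrete: M = 1.21×10⁻³
  epoxy: M = 1.16×10⁻³
  alloy steel: M = 0.743×10⁻³
  molybdenum: M = 0.671×10⁻³
Silicon nitride ranks first.

silicon nitride, M = 2.10×10⁻³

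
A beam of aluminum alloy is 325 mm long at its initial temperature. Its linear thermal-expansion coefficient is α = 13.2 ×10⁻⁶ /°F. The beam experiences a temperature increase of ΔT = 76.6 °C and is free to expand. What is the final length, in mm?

325.59 mm

Convert α: 13.2×10⁻⁶/°F × (9/5) = 23.8×10⁻⁶/K.
ΔL = α·L₀·ΔT = 23.8×10⁻⁶ × 325 mm × 76.60 K = 0.592 mm.
L = L₀ + ΔL = 325 + 0.592 = 325.59 mm.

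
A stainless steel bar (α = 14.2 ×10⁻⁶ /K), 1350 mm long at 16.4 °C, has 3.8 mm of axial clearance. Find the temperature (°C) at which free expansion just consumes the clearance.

215 °C

α·L₀·ΔT = 3.8 mm ⇒ ΔT = 3.8 / (14.2×10⁻⁶ × 1350.0) = 198.2 K.
T = 16.4 + 198.2 = 214.6 °C.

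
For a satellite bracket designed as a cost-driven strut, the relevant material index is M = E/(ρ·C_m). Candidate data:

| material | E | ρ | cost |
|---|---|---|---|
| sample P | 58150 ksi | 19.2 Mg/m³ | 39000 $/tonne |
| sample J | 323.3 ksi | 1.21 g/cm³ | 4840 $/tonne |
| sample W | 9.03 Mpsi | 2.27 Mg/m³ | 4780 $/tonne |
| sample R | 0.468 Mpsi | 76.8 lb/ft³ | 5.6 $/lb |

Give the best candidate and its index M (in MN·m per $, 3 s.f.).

sample W, M = 5.74 MN·m per $

Putting every candidate on a common basis:
  sample P: E = 400.9 GPa, ρ = 19200 kg/m³, cost = 39.00 $/kg
  sample J: E = 2.229 GPa, ρ = 1210 kg/m³, cost = 4.840 $/kg
  sample W: E = 62.26 GPa, ρ = 2270 kg/m³, cost = 4.780 $/kg
  sample R: E = 3.227 GPa, ρ = 1230 kg/m³, cost = 12.35 $/kg
  sample W: M = 5.74 MN·m per $
  sample P: M = 0.535 MN·m per $
  sample J: M = 0.381 MN·m per $
  sample R: M = 0.212 MN·m per $
Sample W ranks first.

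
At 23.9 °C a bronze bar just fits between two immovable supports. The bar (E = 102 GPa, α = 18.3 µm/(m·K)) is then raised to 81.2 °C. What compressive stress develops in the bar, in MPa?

ΔT = 57.30 K. Constrained thermal stress σ = E·α·ΔT = 102.0×10³ MPa × 18.3×10⁻⁶ × 57.30 = 107 MPa (compressive).

107 MPa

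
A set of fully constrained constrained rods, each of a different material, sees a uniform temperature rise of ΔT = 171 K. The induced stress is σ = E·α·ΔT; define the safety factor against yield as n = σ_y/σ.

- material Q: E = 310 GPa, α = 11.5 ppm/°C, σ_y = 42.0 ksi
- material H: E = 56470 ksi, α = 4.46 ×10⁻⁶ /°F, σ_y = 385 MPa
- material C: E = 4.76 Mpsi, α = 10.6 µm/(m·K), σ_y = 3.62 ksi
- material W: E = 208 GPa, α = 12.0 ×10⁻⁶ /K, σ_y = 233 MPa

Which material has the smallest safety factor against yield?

material C

With everything in SI (GPa, ×10⁻⁶/K, MPa):
  material Q: E = 310.0, α = 11.5, σ_y = 289.6 → σ = 610 MPa, n = 0.475
  material H: E = 389.3, α = 8.03, σ_y = 385.0 → σ = 534 MPa, n = 0.720
  material C: E = 32.82, α = 10.6, σ_y = 24.96 → σ = 59.5 MPa, n = 0.420
  material W: E = 208.0, α = 12.0, σ_y = 233.0 → σ = 427 MPa, n = 0.546
The minimum is material C at n = 0.420.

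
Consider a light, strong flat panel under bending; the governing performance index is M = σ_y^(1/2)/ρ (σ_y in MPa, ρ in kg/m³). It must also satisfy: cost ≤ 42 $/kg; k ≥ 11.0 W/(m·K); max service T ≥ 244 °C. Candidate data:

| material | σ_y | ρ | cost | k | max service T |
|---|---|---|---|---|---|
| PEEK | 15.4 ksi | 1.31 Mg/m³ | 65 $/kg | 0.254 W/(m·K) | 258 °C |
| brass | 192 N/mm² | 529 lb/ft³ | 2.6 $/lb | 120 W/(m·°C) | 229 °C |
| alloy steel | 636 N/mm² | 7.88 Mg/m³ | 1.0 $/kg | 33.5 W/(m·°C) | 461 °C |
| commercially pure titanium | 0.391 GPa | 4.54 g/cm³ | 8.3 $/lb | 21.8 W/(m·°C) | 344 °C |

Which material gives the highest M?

Screen on constraints: cost ≤ 42 $/kg; k ≥ 11.0 W/(m·K); max service T ≥ 244 °C. Survivors: alloy steel, commercially pure titanium.
Putting every candidate on a common basis:
  alloy steel: σ_y = 636.0 MPa, ρ = 7880 kg/m³
  commercially pure titanium: σ_y = 391.0 MPa, ρ = 4540 kg/m³
  commercially pure titanium: M = 4.36×10⁻³
  alloy steel: M = 3.20×10⁻³
Commercially pure titanium has the largest M.

commercially pure titanium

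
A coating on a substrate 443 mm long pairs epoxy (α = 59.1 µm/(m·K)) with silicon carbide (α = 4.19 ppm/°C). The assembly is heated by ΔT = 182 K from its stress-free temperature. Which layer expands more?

α(epoxy) = 59.1×10⁻⁶/K vs α(silicon carbide) = 4.19×10⁻⁶/K.
Higher α expands more for the same ΔT: epoxy.

epoxy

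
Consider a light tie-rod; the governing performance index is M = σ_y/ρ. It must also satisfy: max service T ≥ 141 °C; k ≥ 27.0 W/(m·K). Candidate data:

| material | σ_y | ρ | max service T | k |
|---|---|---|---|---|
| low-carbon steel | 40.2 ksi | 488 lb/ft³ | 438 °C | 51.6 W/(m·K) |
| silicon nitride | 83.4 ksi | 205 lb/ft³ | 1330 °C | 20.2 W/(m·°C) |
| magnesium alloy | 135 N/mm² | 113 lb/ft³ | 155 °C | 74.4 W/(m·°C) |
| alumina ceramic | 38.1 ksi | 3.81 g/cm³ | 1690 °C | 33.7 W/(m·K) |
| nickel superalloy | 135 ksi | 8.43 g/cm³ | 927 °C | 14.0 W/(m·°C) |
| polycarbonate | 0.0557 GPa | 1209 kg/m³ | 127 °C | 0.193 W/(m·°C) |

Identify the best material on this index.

Screen on constraints: max service T ≥ 141 °C; k ≥ 27.0 W/(m·K). Survivors: low-carbon steel, magnesium alloy, alumina ceramic.
Putting every candidate on a common basis:
  low-carbon steel: σ_y = 277.2 MPa, ρ = 7817 kg/m³
  magnesium alloy: σ_y = 135.0 MPa, ρ = 1810 kg/m³
  alumina ceramic: σ_y = 262.7 MPa, ρ = 3810 kg/m³
  magnesium alloy: M = 74.6 kN·m/kg
  alumina ceramic: M = 68.9 kN·m/kg
  low-carbon steel: M = 35.5 kN·m/kg
Highest index: magnesium alloy.

magnesium alloy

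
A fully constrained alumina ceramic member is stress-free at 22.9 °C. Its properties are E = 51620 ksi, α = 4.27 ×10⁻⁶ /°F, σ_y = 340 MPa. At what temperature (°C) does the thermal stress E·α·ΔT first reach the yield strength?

E = 51620 ksi = 355.9 GPa.
α = 4.27×10⁻⁶/°F × 9/5 = 7.69×10⁻⁶/K.
E·α·ΔT = 340.0 MPa ⇒ ΔT = 340.0 / (355.9×10³ × 7.69×10⁻⁶) = 124.3 K.
T = 22.9 + 124.3 = 147.2 °C.

147 °C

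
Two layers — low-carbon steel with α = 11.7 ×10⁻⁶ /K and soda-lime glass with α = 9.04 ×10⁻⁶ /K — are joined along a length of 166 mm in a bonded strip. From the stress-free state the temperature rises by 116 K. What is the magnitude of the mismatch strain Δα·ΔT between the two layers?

Δα = |11.7 − 9.04|×10⁻⁶/K = 2.66×10⁻⁶/K.
Mismatch strain = Δα·ΔT = 2.66×10⁻⁶ × 116.0 = 3.09×10⁻⁴.

3.09×10⁻⁴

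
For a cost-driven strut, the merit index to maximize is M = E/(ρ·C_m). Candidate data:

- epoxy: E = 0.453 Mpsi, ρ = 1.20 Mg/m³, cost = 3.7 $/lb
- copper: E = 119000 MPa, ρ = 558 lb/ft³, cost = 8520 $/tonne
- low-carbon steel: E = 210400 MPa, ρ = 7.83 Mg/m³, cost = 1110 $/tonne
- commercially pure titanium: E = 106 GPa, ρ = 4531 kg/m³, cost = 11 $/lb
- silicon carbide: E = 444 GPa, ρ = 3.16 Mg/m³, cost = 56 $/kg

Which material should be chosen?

Putting every candidate on a common basis:
  epoxy: E = 3.123 GPa, ρ = 1200 kg/m³, cost = 8.157 $/kg
  copper: E = 119.0 GPa, ρ = 8938 kg/m³, cost = 8.520 $/kg
  low-carbon steel: E = 210.4 GPa, ρ = 7830 kg/m³, cost = 1.110 $/kg
  commercially pure titanium: E = 106.0 GPa, ρ = 4531 kg/m³, cost = 24.25 $/kg
  silicon carbide: E = 444.0 GPa, ρ = 3160 kg/m³, cost = 56.00 $/kg
  low-carbon steel: M = 24.2 MN·m per $
  silicon carbide: M = 2.51 MN·m per $
  copper: M = 1.56 MN·m per $
  commercially pure titanium: M = 0.965 MN·m per $
  epoxy: M = 0.319 MN·m per $
Highest index: low-carbon steel.

low-carbon steel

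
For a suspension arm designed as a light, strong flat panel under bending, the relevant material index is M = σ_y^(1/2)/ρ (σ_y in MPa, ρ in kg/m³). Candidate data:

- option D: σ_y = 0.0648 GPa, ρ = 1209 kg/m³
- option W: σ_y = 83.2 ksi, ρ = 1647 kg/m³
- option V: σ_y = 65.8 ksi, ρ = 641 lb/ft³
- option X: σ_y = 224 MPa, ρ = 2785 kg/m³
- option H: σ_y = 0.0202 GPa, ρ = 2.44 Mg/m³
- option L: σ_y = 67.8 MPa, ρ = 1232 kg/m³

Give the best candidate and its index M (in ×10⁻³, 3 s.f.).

After converting to SI:
  option D: σ_y = 64.80 MPa, ρ = 1209 kg/m³
  option W: σ_y = 573.6 MPa, ρ = 1647 kg/m³
  option V: σ_y = 453.7 MPa, ρ = 10270 kg/m³
  option X: σ_y = 224.0 MPa, ρ = 2785 kg/m³
  option H: σ_y = 20.20 MPa, ρ = 2440 kg/m³
  option L: σ_y = 67.80 MPa, ρ = 1232 kg/m³
  option W: M = 14.5×10⁻³
  option L: M = 6.68×10⁻³
  option D: M = 6.66×10⁻³
  option X: M = 5.37×10⁻³
  option V: M = 2.07×10⁻³
  option H: M = 1.84×10⁻³
The maximum is for option W.

option W, M = 14.5×10⁻³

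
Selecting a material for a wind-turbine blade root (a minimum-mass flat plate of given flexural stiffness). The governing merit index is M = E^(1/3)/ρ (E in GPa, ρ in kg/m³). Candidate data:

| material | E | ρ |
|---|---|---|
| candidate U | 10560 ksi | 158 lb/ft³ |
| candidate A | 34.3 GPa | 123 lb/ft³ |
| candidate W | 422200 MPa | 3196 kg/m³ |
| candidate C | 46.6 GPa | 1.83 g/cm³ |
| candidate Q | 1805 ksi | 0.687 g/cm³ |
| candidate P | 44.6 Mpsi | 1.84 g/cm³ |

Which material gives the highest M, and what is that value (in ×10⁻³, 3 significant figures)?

In SI units:
  candidate U: E = 72.81 GPa, ρ = 2531 kg/m³
  candidate A: E = 34.30 GPa, ρ = 1970 kg/m³
  candidate W: E = 422.2 GPa, ρ = 3196 kg/m³
  candidate C: E = 46.60 GPa, ρ = 1830 kg/m³
  candidate Q: E = 12.45 GPa, ρ = 687.0 kg/m³
  candidate P: E = 307.5 GPa, ρ = 1840 kg/m³
  candidate P: M = 3.67×10⁻³
  candidate Q: M = 3.37×10⁻³
  candidate W: M = 2.35×10⁻³
  candidate C: M = 1.97×10⁻³
  candidate U: M = 1.65×10⁻³
  candidate A: M = 1.65×10⁻³
Candidate P has the largest M.

candidate P, M = 3.67×10⁻³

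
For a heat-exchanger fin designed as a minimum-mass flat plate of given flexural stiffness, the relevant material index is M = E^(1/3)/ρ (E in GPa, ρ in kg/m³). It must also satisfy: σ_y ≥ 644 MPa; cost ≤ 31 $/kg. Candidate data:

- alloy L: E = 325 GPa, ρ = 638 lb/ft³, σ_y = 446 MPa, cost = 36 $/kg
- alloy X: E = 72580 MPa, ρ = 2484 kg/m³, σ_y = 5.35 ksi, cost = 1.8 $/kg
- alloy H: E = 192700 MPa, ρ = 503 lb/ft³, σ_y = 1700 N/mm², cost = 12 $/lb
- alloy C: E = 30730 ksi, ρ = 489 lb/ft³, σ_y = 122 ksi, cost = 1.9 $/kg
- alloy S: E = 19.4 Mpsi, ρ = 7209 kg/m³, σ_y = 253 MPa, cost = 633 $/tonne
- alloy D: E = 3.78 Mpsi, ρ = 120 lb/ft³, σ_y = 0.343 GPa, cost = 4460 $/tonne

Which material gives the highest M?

Screen on constraints: σ_y ≥ 644 MPa; cost ≤ 31 $/kg. Survivors: alloy H, alloy C.
Normalizing units and computing the index:
  alloy H: E = 192.7 GPa, ρ = 8057 kg/m³
  alloy C: E = 211.9 GPa, ρ = 7833 kg/m³
  alloy C: M = 0.761×10⁻³
  alloy H: M = 0.717×10⁻³
Alloy C has the largest M.

alloy C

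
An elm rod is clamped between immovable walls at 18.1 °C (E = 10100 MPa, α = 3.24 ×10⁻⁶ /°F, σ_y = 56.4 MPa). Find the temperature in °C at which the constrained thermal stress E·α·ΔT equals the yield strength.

E = 10100 MPa = 10.10 GPa.
α = 3.24×10⁻⁶/°F × 9/5 = 5.83×10⁻⁶/K.
E·α·ΔT = 56.40 MPa ⇒ ΔT = 56.40 / (10.10×10³ × 5.83×10⁻⁶) = 957.5 K.
T = 18.1 + 957.5 = 975.6 °C.

976 °C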